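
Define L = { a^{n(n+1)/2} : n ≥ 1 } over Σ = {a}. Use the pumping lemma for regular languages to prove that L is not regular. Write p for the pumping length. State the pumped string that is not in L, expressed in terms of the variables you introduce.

a^{p(p+1)/2+k}

Suppose for contradiction that L is regular, and let p be the pumping length.
Take w = a^{p(p+1)/2} ∈ L with |w| = p(p+1)/2 ≥ p.
The pumping lemma gives a decomposition w = xyz where |xy| ≤ p and |y| ≥ 1.
Then y = a^k for some k with 1 ≤ k ≤ p.
Pump with i = 2: xy^2z = a^{p(p+1)/2+k}. Since 1 ≤ k ≤ p, p(p+1)/2 < p(p+1)/2+k ≤ p(p+1)/2+p < (p+1)(p+2)/2, so p(p+1)/2+k is strictly between consecutive triangular numbers. So xy^2z ∉ L.
This contradicts the pumping lemma, so L is not regular.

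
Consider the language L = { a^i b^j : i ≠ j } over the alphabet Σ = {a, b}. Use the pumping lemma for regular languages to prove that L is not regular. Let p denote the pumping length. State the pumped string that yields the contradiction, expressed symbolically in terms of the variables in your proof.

Assume L is regular. Let p be the pumping length given by the pumping lemma.
Choose w = a^p b^{p+p!}. Since p ≠ p+p!, w ∈ L; and |w| ≥ p.
Write w = xyz as guaranteed by the lemma, with |xy| ≤ p and |y| > 0.
Since the first p symbols of w are all a's and |xy| ≤ p, y lies entirely in the leading a-block: y = a^k for some k with 1 ≤ k ≤ p.
Since 1 ≤ k ≤ p, k divides p!; set t = 1 + p!/k. Then xy^t z has p + (p!/k)·k = p + p! copies of a. Now the a-count equals the b-count, so i ≠ j fails. So xy^t z = a^{p+p!} b^{p+p!} ∉ L.
This is a contradiction; hence L is not regular.

a^{p+p!} b^{p+p!}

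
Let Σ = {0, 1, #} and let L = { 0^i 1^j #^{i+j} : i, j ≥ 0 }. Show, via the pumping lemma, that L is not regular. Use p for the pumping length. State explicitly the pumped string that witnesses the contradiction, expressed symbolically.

Assume L is regular; let p be its pumping constant.
Take w = 0^p 1^p #^{2p} ∈ L (with i=j=p, i+j=2p), |w| = 4p ≥ p.
Write w = xyz as guaranteed by the lemma, with |xy| ≤ p and |y| ≥ 1.
Because |xy| ≤ p and w begins with p copies of 0, we have y = 0^k with 1 ≤ k ≤ p.
Consider xy^2z = 0^{p+k} 1^p #^{2p}. Now the 0- and 1-counts sum to 2p+k, but the #-count is 2p ≠ 2p+k. So xy^2z ∉ L.
This contradicts the pumping lemma, so L is not regular.

0^{p+k} 1^p #^{2p}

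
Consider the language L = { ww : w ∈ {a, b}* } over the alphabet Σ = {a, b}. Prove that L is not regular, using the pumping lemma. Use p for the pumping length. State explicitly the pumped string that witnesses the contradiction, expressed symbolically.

a^{p+k} b^p a^p b^p

Assume L is regular; let p be its pumping constant.
Take w = a^p b^p a^p b^p = uu where u = a^pb^p; then w ∈ L and |w| = 4p ≥ p.
Write w = xyz as guaranteed by the lemma, with |xy| ≤ p and |y| ≥ 1.
Since the first p symbols of w are all a's and |xy| ≤ p, y lies entirely in the leading a-block: y = a^k for some k with 1 ≤ k ≤ p.
Pump with i = 2: xy^2z = a^{p+k} b^p a^p b^p, of length 4p+k. Suppose this equals vv. The string starts with a and ends with b, so v does too; thus the boundary between the two copies of v is a b→a transition. There is exactly one such transition, at position 2p+k, so |v| = 2p+k and |vv| = 4p+2k ≠ 4p+k since k ≥ 1. So xy^2z ∉ L.
This contradicts the pumping lemma, so L is not regular.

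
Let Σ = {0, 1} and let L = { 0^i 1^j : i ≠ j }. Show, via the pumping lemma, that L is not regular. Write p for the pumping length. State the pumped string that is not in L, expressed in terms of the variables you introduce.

0^{p+p!} 1^{p+p!}

Suppose for contradiction that L is regular, and let p be the pumping length.
Choose w = 0^p 1^{p+p!}. Since p ≠ p+p!, w ∈ L; and |w| ≥ p.
The pumping lemma gives a decomposition w = xyz where |xy| ≤ p and |y| ≥ 1.
The first p characters of w are 0's, so xy (and hence y) consists only of 0's. Write y = 0^k, 1 ≤ k ≤ p.
Since 1 ≤ k ≤ p, k divides p!; set t = 1 + p!/k. Then xy^t z has p + (p!/k)·k = p + p! copies of 0. Now the 0-count equals the 1-count, so i ≠ j fails. So xy^t z = 0^{p+p!} 1^{p+p!} ∉ L.
Contradiction. Therefore L is not regular.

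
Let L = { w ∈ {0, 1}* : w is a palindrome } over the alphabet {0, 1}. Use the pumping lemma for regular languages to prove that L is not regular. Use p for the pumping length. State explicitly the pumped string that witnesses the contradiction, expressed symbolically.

0^{p+k} 1 0^p

Suppose for contradiction that L is regular, and let p be the pumping length.
Take w = 0^p 1 0^p, a palindrome of length 2p+1 ≥ p.
By the pumping lemma, w = xyz with |xy| ≤ p and |y| > 0.
The first p characters of w are 0's, so xy (and hence y) consists only of 0's. Write y = 0^k, 1 ≤ k ≤ p.
Pump with i = 2: xy^2z = 0^{p+k} 1 0^p. Its reverse is 0^p 1 0^{p+k}, which differs from xy^2z since k ≥ 1. So xy^2z is not a palindrome and xy^2z ∉ L.
Contradiction. Therefore L is not regular.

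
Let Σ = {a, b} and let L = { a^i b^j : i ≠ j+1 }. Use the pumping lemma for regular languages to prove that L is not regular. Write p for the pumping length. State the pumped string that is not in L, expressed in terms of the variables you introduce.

Toward a contradiction, assume L is regular with pumping length p.
Choose w = a^p b^{p+p!-1}. Since p ≠ (p+p!-1)+1 = p+p!, w ∈ L; and |w| ≥ p.
Write w = xyz as guaranteed by the lemma, with |xy| ≤ p and |y| ≥ 1.
The first p characters of w are a's, so xy (and hence y) consists only of a's. Write y = a^k, 1 ≤ k ≤ p.
Since 1 ≤ k ≤ p, k divides p!; set t = 1 + p!/k. Then xy^t z has p + (p!/k)·k = p + p! copies of a. Now the a-count is p+p! and (b-count)+1 = (p+p!-1)+1 = p+p!, so i ≠ j+1 fails. So xy^t z = a^{p+p!} b^{p+p!-1} ∉ L.
This is a contradiction; hence L is not regular.

a^{p+p!} b^{p+p!-1}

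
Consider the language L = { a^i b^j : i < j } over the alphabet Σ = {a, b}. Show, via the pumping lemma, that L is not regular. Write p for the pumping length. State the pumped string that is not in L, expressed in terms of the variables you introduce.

a^{p+k} b^{p+1}

Assume L is regular; let p be its pumping constant.
Choose w = a^p b^{p+1} ∈ L, with |w| = 2p+1 ≥ p.
By the pumping lemma, w = xyz with |xy| ≤ p and y is nonempty.
The first p characters of w are a's, so xy (and hence y) consists only of a's. Write y = a^k, 1 ≤ k ≤ p.
Consider xy^2z = a^{p+k} b^{p+1}. Since k ≥ 1, the a-count p+k is at least p+1, so i < j fails; thus xy^2z ∉ L.
This contradicts the pumping lemma, so L is not regular.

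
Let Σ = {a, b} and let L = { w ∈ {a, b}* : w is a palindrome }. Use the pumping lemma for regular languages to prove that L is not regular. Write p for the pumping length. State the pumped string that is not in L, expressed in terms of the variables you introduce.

Assume L is regular; let p be its pumping constant.
Take w = a^p b a^p, a palindrome of length 2p+1 ≥ p.
The pumping lemma gives a decomposition w = xyz where |xy| ≤ p and y is nonempty.
Since the first p symbols of w are all a's and |xy| ≤ p, y lies entirely in the leading a-block: y = a^k for some k with 1 ≤ k ≤ p.
Pump with i = 2: xy^2z = a^{p+k} b a^p. Its reverse is a^p b a^{p+k}, which differs from xy^2z since k ≥ 1. So xy^2z is not a palindrome and xy^2z ∉ L.
Contradiction. Therefore L is not regular.

a^{p+k} b a^p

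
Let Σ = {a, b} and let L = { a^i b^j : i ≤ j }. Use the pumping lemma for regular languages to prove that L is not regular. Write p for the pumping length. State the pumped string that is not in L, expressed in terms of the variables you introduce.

a^{p+k} b^p

Assume L is regular. Let p be the pumping length given by the pumping lemma.
Choose w = a^p b^p ∈ L, with |w| = 2p ≥ p.
The pumping lemma gives a decomposition w = xyz where |xy| ≤ p and |y| ≥ 1.
The first p characters of w are a's, so xy (and hence y) consists only of a's. Write y = a^k, 1 ≤ k ≤ p.
Consider xy^2z = a^{p+k} b^p. Since k ≥ 1, the a-count p+k exceeds the b-count p, so i ≤ j fails; thus xy^2z ∉ L.
This is a contradiction; hence L is not regular.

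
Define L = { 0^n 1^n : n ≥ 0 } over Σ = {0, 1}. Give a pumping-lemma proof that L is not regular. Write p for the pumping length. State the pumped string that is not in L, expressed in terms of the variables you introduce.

0^{p+k} 1^p

Suppose for contradiction that L is regular, and let p be the pumping length.
Take w = 0^p 1^p. Then w ∈ L and |w| = 2p ≥ p.
Write w = xyz as guaranteed by the lemma, with |xy| ≤ p and |y| ≥ 1.
Since the first p symbols of w are all 0's and |xy| ≤ p, y lies entirely in the leading 0-block: y = 0^k for some k with 1 ≤ k ≤ p.
Pump with i = 2: xy^2z = 0^{p+k} 1^p. For this to lie in L we would need p = p+k, which forces k = 0. But k ≥ 1, so xy^2z ∉ L.
This is a contradiction; hence L is not regular.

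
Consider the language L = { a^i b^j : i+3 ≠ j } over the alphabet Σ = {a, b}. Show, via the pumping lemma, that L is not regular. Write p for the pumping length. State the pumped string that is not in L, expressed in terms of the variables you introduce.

Suppose for contradiction that L is regular, and let p be the pumping length.
Choose w = a^p b^{p+p!+3}. Since p ≠ (p+p!+3)-3 = p+p!, w ∈ L; and |w| ≥ p.
The pumping lemma gives a decomposition w = xyz where |xy| ≤ p and y is nonempty.
The first p characters of w are a's, so xy (and hence y) consists only of a's. Write y = a^k, 1 ≤ k ≤ p.
Since 1 ≤ k ≤ p, k divides p!; set t = 1 + p!/k. Then xy^t z has p + (p!/k)·k = p + p! copies of a. Now the a-count is p+p! and (b-count)-3 = (p+p!+3)-3 = p+p!, so i+3 ≠ j fails. So xy^t z = a^{p+p!} b^{p+p!+3} ∉ L.
This is a contradiction; hence L is not regular.

a^{p+p!} b^{p+p!+3}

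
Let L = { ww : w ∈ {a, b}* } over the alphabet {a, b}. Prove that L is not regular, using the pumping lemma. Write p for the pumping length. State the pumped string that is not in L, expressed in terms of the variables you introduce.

a^{p+k} b^p a^p b^p

Toward a contradiction, assume L is regular with pumping length p.
Take w = a^p b^p a^p b^p = uu where u = a^pb^p; then w ∈ L and |w| = 4p ≥ p.
The pumping lemma gives a decomposition w = xyz where |xy| ≤ p and |y| > 0.
Since the first p symbols of w are all a's and |xy| ≤ p, y lies entirely in the leading a-block: y = a^k for some k with 1 ≤ k ≤ p.
Pump with i = 2: xy^2z = a^{p+k} b^p a^p b^p, of length 4p+k. Suppose this equals vv. The string starts with a and ends with b, so v does too; thus the boundary between the two copies of v is a b→a transition. There is exactly one such transition, at position 2p+k, so |v| = 2p+k and |vv| = 4p+2k ≠ 4p+k since k ≥ 1. So xy^2z ∉ L.
This is a contradiction; hence L is not regular.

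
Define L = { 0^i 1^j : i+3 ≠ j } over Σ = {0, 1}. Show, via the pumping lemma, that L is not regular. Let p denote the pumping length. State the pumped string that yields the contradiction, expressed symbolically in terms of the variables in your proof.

0^{p+p!} 1^{p+p!+3}

Suppose for contradiction that L is regular, and let p be the pumping length.
Choose w = 0^p 1^{p+p!+3}. Since p ≠ (p+p!+3)-3 = p+p!, w ∈ L; and |w| ≥ p.
By the pumping lemma, w = xyz with |xy| ≤ p and |y| > 0.
Since the first p symbols of w are all 0's and |xy| ≤ p, y lies entirely in the leading 0-block: y = 0^k for some k with 1 ≤ k ≤ p.
Since 1 ≤ k ≤ p, k divides p!; set t = 1 + p!/k. Then xy^t z has p + (p!/k)·k = p + p! copies of 0. Now the 0-count is p+p! and (1-count)-3 = (p+p!+3)-3 = p+p!, so i+3 ≠ j fails. So xy^t z = 0^{p+p!} 1^{p+p!+3} ∉ L.
This contradicts the pumping lemma, so L is not regular.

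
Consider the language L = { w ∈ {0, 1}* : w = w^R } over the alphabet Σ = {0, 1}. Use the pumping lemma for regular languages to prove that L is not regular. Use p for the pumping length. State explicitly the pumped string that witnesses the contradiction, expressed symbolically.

0^{p+k} 1 0^p

Assume L is regular. Let p be the pumping length given by the pumping lemma.
Take w = 0^p 1 0^p, a palindrome of length 2p+1 ≥ p.
Write w = xyz as guaranteed by the lemma, with |xy| ≤ p and y is nonempty.
Since the first p symbols of w are all 0's and |xy| ≤ p, y lies entirely in the leading 0-block: y = 0^k for some k with 1 ≤ k ≤ p.
Pump with i = 2: xy^2z = 0^{p+k} 1 0^p. Its reverse is 0^p 1 0^{p+k}, which differs from xy^2z since k ≥ 1. So xy^2z is not a palindrome and xy^2z ∉ L.
Contradiction. Therefore L is not regular.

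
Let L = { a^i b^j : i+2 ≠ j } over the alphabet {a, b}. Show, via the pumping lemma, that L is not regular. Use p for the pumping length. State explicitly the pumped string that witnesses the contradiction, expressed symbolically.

Suppose for contradiction that L is regular, and let p be the pumping length.
Choose w = a^p b^{p+p!+2}. Since p ≠ (p+p!+2)-2 = p+p!, w ∈ L; and |w| ≥ p.
By the pumping lemma, w = xyz with |xy| ≤ p and |y| > 0.
The first p characters of w are a's, so xy (and hence y) consists only of a's. Write y = a^k, 1 ≤ k ≤ p.
Since 1 ≤ k ≤ p, k divides p!; set t = 1 + p!/k. Then xy^t z has p + (p!/k)·k = p + p! copies of a. Now the a-count is p+p! and (b-count)-2 = (p+p!+2)-2 = p+p!, so i+2 ≠ j fails. So xy^t z = a^{p+p!} b^{p+p!+2} ∉ L.
This contradicts the pumping lemma, so L is not regular.

a^{p+p!} b^{p+p!+2}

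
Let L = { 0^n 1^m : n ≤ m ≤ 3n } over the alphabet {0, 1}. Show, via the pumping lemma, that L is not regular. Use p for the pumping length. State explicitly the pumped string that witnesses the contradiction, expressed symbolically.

0^{p+k} 1^p

Assume L is regular; let p be its pumping constant.
Take w = 0^p 1^p ∈ L (since p ≤ p ≤ 3p), with |w| = 2p ≥ p.
Write w = xyz as guaranteed by the lemma, with |xy| ≤ p and y is nonempty.
Because |xy| ≤ p and w begins with p copies of 0, we have y = 0^k with 1 ≤ k ≤ p.
Pump with i = 2: xy^2z = 0^{p+k} 1^p. Now n = p+k > p = m, so the condition n ≤ m fails. Thus xy^2z ∉ L.
Contradiction. Therefore L is not regular.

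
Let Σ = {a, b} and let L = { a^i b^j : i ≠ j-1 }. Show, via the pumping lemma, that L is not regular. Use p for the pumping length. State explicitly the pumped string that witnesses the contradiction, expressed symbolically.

a^{p+p!} b^{p+p!+1}

Assume L is regular. Let p be the pumping length given by the pumping lemma.
Choose w = a^p b^{p+p!+1}. Since p ≠ (p+p!+1)-1 = p+p!, w ∈ L; and |w| ≥ p.
By the pumping lemma, w = xyz with |xy| ≤ p and |y| ≥ 1.
Since the first p symbols of w are all a's and |xy| ≤ p, y lies entirely in the leading a-block: y = a^k for some k with 1 ≤ k ≤ p.
Since 1 ≤ k ≤ p, k divides p!; set t = 1 + p!/k. Then xy^t z has p + (p!/k)·k = p + p! copies of a. Now the a-count is p+p! and (b-count)-1 = (p+p!+1)-1 = p+p!, so i ≠ j-1 fails. So xy^t z = a^{p+p!} b^{p+p!+1} ∉ L.
Contradiction. Therefore L is not regular.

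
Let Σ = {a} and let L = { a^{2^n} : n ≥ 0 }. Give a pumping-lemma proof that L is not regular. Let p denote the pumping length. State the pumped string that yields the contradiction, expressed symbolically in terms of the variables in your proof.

Suppose for contradiction that L is regular, and let p be the pumping length.
Take w = a^{2^p} ∈ L with |w| = 2^p ≥ p.
By the pumping lemma, w = xyz with |xy| ≤ p and |y| > 0.
Then y = a^k for some k with 1 ≤ k ≤ p.
Pump with i = 2: xy^2z = a^{2^p+k}. Since 1 ≤ k ≤ p < 2^p, we have 2^p < 2^p+k < 2^{p+1}, so 2^p+k is not a power of 2. So xy^2z ∉ L.
Contradiction. Therefore L is not regular.

a^{2^p+k}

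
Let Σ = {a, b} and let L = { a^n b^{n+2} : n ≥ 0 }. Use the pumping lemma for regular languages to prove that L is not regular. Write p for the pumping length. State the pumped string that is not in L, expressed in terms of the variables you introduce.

a^{p+k} b^{p+2}

Suppose for contradiction that L is regular, and let p be the pumping length.
Let w = a^p b^{p+2} ∈ L; note |w| = 2p+2 ≥ p.
By the pumping lemma, w = xyz with |xy| ≤ p and |y| > 0.
Since the first p symbols of w are all a's and |xy| ≤ p, y lies entirely in the leading a-block: y = a^k for some k with 1 ≤ k ≤ p.
Pump with i = 2: xy^2z = a^{p+k} b^{p+2}. For this to lie in L we would need p+2 = (p+k)+2, which forces k = 0. But k ≥ 1, so xy^2z ∉ L.
This contradicts the pumping lemma, so L is not regular.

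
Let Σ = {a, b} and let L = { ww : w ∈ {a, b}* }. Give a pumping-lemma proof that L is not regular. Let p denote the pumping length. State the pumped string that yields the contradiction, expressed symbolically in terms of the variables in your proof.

a^{p+k} b^p a^p b^p

Assume L is regular. Let p be the pumping length given by the pumping lemma.
Take w = a^p b^p a^p b^p = uu where u = a^pb^p; then w ∈ L and |w| = 4p ≥ p.
The pumping lemma gives a decomposition w = xyz where |xy| ≤ p and |y| ≥ 1.
The first p characters of w are a's, so xy (and hence y) consists only of a's. Write y = a^k, 1 ≤ k ≤ p.
Pump with i = 2: xy^2z = a^{p+k} b^p a^p b^p, of length 4p+k. Suppose this equals vv. The string starts with a and ends with b, so v does too; thus the boundary between the two copies of v is a b→a transition. There is exactly one such transition, at position 2p+k, so |v| = 2p+k and |vv| = 4p+2k ≠ 4p+k since k ≥ 1. So xy^2z ∉ L.
This is a contradiction; hence L is not regular.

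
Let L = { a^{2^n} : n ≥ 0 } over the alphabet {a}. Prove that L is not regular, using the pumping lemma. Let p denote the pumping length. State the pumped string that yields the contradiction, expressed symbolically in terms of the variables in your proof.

a^{2^p+k}

Assume L is regular. Let p be the pumping length given by the pumping lemma.
Take w = a^{2^p} ∈ L with |w| = 2^p ≥ p.
The pumping lemma gives a decomposition w = xyz where |xy| ≤ p and y is nonempty.
Then y = a^k for some k with 1 ≤ k ≤ p.
Pump with i = 2: xy^2z = a^{2^p+k}. Since 1 ≤ k ≤ p < 2^p, we have 2^p < 2^p+k < 2^{p+1}, so 2^p+k is not a power of 2. So xy^2z ∉ L.
Contradiction. Therefore L is not regular.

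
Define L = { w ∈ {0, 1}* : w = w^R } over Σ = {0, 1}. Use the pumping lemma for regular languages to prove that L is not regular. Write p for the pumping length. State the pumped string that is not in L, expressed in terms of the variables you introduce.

0^{p+k} 1 0^p

Suppose for contradiction that L is regular, and let p be the pumping length.
Take w = 0^p 1 0^p, a palindrome of length 2p+1 ≥ p.
By the pumping lemma, w = xyz with |xy| ≤ p and |y| > 0.
The first p characters of w are 0's, so xy (and hence y) consists only of 0's. Write y = 0^k, 1 ≤ k ≤ p.
Pump with i = 2: xy^2z = 0^{p+k} 1 0^p. Its reverse is 0^p 1 0^{p+k}, which differs from xy^2z since k ≥ 1. So xy^2z is not a palindrome and xy^2z ∉ L.
Contradiction. Therefore L is not regular.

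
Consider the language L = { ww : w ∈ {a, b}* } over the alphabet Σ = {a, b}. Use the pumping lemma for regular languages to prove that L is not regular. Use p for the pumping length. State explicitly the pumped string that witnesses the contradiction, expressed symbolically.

a^{p+k} b^p a^p b^p

Toward a contradiction, assume L is regular with pumping length p.
Take w = a^p b^p a^p b^p = uu where u = a^pb^p; then w ∈ L and |w| = 4p ≥ p.
By the pumping lemma, w = xyz with |xy| ≤ p and y is nonempty.
The first p characters of w are a's, so xy (and hence y) consists only of a's. Write y = a^k, 1 ≤ k ≤ p.
Pump with i = 2: xy^2z = a^{p+k} b^p a^p b^p, of length 4p+k. Suppose this equals vv. The string starts with a and ends with b, so v does too; thus the boundary between the two copies of v is a b→a transition. There is exactly one such transition, at position 2p+k, so |v| = 2p+k and |vv| = 4p+2k ≠ 4p+k since k ≥ 1. So xy^2z ∉ L.
This is a contradiction; hence L is not regular.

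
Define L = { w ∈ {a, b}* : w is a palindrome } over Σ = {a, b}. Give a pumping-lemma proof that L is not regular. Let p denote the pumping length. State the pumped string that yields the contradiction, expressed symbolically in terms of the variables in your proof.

Toward a contradiction, assume L is regular with pumping length p.
Take w = a^p b a^p, a palindrome of length 2p+1 ≥ p.
By the pumping lemma, w = xyz with |xy| ≤ p and |y| > 0.
Since the first p symbols of w are all a's and |xy| ≤ p, y lies entirely in the leading a-block: y = a^k for some k with 1 ≤ k ≤ p.
Pump with i = 2: xy^2z = a^{p+k} b a^p. Its reverse is a^p b a^{p+k}, which differs from xy^2z since k ≥ 1. So xy^2z is not a palindrome and xy^2z ∉ L.
This contradicts the pumping lemma, so L is not regular.

a^{p+k} b a^p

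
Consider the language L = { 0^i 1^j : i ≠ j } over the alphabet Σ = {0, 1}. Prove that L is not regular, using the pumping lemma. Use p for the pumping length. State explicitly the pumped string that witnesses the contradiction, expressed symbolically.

0^{p+p!} 1^{p+p!}

Suppose for contradiction that L is regular, and let p be the pumping length.
Choose w = 0^p 1^{p+p!}. Since p ≠ p+p!, w ∈ L; and |w| ≥ p.
The pumping lemma gives a decomposition w = xyz where |xy| ≤ p and y is nonempty.
Because |xy| ≤ p and w begins with p copies of 0, we have y = 0^k with 1 ≤ k ≤ p.
Since 1 ≤ k ≤ p, k divides p!; set t = 1 + p!/k. Then xy^t z has p + (p!/k)·k = p + p! copies of 0. Now the 0-count equals the 1-count, so i ≠ j fails. So xy^t z = 0^{p+p!} 1^{p+p!} ∉ L.
Contradiction. Therefore L is not regular.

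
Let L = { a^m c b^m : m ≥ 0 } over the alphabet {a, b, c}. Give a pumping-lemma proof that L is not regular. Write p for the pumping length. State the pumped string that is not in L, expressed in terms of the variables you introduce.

a^{p+k} c b^p

Assume L is regular; let p be its pumping constant.
Take w = a^p c b^p ∈ L with |w| = 2p+1 ≥ p.
Write w = xyz as guaranteed by the lemma, with |xy| ≤ p and y is nonempty.
Since the first p symbols of w are all a's and |xy| ≤ p, y lies entirely in the leading a-block: y = a^k for some k with 1 ≤ k ≤ p.
Pump with i = 2: xy^2z = a^{p+k} c b^p, which would require p+k = p. But k ≥ 1, so xy^2z ∉ L.
Contradiction. Therefore L is not regular.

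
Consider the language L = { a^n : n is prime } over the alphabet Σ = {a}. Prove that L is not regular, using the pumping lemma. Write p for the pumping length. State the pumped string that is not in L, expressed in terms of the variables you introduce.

Suppose for contradiction that L is regular, and let p be the pumping length.
Let q be a prime with q ≥ p+2 (infinitely many primes exist), and take w = a^q ∈ L with |w| = q ≥ p.
The pumping lemma gives a decomposition w = xyz where |xy| ≤ p and y is nonempty.
Then y = a^k for some k with 1 ≤ k ≤ p.
Since 1 ≤ k ≤ p, |xz| = q-k. Pump with i = q+1: |xy^{q+1}z| = (q-k)+(q+1)k = q+qk = q(1+k), which is composite (both factors ≥ 2). So xy^{q+1}z = a^{q(1+k)} ∉ L.
Contradiction. Therefore L is not regular.

a^{q(1+k)}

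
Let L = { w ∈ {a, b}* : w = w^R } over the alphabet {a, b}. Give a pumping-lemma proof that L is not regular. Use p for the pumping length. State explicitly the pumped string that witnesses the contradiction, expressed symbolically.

a^{p+k} b a^p

Assume L is regular; let p be its pumping constant.
Take w = a^p b a^p, a palindrome of length 2p+1 ≥ p.
By the pumping lemma, w = xyz with |xy| ≤ p and |y| > 0.
Since the first p symbols of w are all a's and |xy| ≤ p, y lies entirely in the leading a-block: y = a^k for some k with 1 ≤ k ≤ p.
Pump with i = 2: xy^2z = a^{p+k} b a^p. Its reverse is a^p b a^{p+k}, which differs from xy^2z since k ≥ 1. So xy^2z is not a palindrome and xy^2z ∉ L.
Contradiction. Therefore L is not regular.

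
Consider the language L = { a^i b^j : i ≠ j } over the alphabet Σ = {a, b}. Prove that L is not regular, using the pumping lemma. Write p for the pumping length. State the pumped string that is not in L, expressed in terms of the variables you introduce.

Assume L is regular; let p be its pumping constant.
Choose w = a^p b^{p+p!}. Since p ≠ p+p!, w ∈ L; and |w| ≥ p.
By the pumping lemma, w = xyz with |xy| ≤ p and |y| > 0.
Since the first p symbols of w are all a's and |xy| ≤ p, y lies entirely in the leading a-block: y = a^k for some k with 1 ≤ k ≤ p.
Since 1 ≤ k ≤ p, k divides p!; set t = 1 + p!/k. Then xy^t z has p + (p!/k)·k = p + p! copies of a. Now the a-count equals the b-count, so i ≠ j fails. So xy^t z = a^{p+p!} b^{p+p!} ∉ L.
This contradicts the pumping lemma, so L is not regular.

a^{p+p!} b^{p+p!}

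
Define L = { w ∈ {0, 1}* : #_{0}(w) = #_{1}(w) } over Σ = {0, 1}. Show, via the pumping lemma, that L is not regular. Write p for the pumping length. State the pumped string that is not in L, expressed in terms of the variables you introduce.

Assume L is regular; let p be its pumping constant.
Choose w = 0^p 1^p ∈ L with |w| = 2p ≥ p.
The pumping lemma gives a decomposition w = xyz where |xy| ≤ p and |y| ≥ 1.
Because |xy| ≤ p and w begins with p copies of 0, we have y = 0^k with 1 ≤ k ≤ p.
Pump with i = 2: xy^2z = 0^{p+k} 1^p has p+k occurrences of 0 but only p of 1. Since k ≥ 1 the counts differ, so xy^2z ∉ L.
Contradiction. Therefore L is not regular.

0^{p+k} 1^p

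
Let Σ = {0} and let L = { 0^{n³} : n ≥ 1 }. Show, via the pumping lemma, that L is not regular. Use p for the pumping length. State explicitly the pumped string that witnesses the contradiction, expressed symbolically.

0^{p³+k}

Assume L is regular. Let p be the pumping length given by the pumping lemma.
Take w = 0^{p³} ∈ L with |w| = p³ ≥ p.
The pumping lemma gives a decomposition w = xyz where |xy| ≤ p and y is nonempty.
Then y = 0^k for some k with 1 ≤ k ≤ p.
Pump with i = 2: xy^2z = 0^{p³+k}. Since 1 ≤ k ≤ p, p³ < p³+k ≤ p³+p < p³+3p²+3p+1 = (p+1)³, so p³+k is not a perfect cube. So xy^2z ∉ L.
This is a contradiction; hence L is not regular.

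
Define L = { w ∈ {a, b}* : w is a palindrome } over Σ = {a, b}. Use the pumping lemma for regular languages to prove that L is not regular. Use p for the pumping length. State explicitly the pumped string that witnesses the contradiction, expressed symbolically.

Toward a contradiction, assume L is regular with pumping length p.
Take w = a^p b a^p, a palindrome of length 2p+1 ≥ p.
Write w = xyz as guaranteed by the lemma, with |xy| ≤ p and |y| ≥ 1.
Because |xy| ≤ p and w begins with p copies of a, we have y = a^k with 1 ≤ k ≤ p.
Pump with i = 2: xy^2z = a^{p+k} b a^p. Its reverse is a^p b a^{p+k}, which differs from xy^2z since k ≥ 1. So xy^2z is not a palindrome and xy^2z ∉ L.
This contradicts the pumping lemma, so L is not regular.

a^{p+k} b a^p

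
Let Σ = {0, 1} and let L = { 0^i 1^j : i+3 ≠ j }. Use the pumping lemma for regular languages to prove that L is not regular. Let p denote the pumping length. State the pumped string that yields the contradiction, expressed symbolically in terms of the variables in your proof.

Assume L is regular. Let p be the pumping length given by the pumping lemma.
Choose w = 0^p 1^{p+p!+3}. Since p ≠ (p+p!+3)-3 = p+p!, w ∈ L; and |w| ≥ p.
By the pumping lemma, w = xyz with |xy| ≤ p and |y| > 0.
The first p characters of w are 0's, so xy (and hence y) consists only of 0's. Write y = 0^k, 1 ≤ k ≤ p.
Since 1 ≤ k ≤ p, k divides p!; set t = 1 + p!/k. Then xy^t z has p + (p!/k)·k = p + p! copies of 0. Now the 0-count is p+p! and (1-count)-3 = (p+p!+3)-3 = p+p!, so i+3 ≠ j fails. So xy^t z = 0^{p+p!} 1^{p+p!+3} ∉ L.
This is a contradiction; hence L is not regular.

0^{p+p!} 1^{p+p!+3}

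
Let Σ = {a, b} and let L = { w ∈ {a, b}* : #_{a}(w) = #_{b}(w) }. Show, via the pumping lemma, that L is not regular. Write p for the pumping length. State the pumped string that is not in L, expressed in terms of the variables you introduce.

Assume L is regular; let p be its pumping constant.
Choose w = a^p b^p ∈ L with |w| = 2p ≥ p.
The pumping lemma gives a decomposition w = xyz where |xy| ≤ p and |y| ≥ 1.
Because |xy| ≤ p and w begins with p copies of a, we have y = a^k with 1 ≤ k ≤ p.
Pump with i = 2: xy^2z = a^{p+k} b^p has p+k occurrences of a but only p of b. Since k ≥ 1 the counts differ, so xy^2z ∉ L.
This is a contradiction; hence L is not regular.

a^{p+k} b^p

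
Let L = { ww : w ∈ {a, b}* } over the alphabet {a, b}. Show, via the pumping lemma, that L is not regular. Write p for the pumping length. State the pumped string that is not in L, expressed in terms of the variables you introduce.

Assume L is regular; let p be its pumping constant.
Take w = a^p b^p a^p b^p = uu where u = a^pb^p; then w ∈ L and |w| = 4p ≥ p.
By the pumping lemma, w = xyz with |xy| ≤ p and y is nonempty.
The first p characters of w are a's, so xy (and hence y) consists only of a's. Write y = a^k, 1 ≤ k ≤ p.
Pump with i = 2: xy^2z = a^{p+k} b^p a^p b^p, of length 4p+k. Suppose this equals vv. The string starts with a and ends with b, so v does too; thus the boundary between the two copies of v is a b→a transition. There is exactly one such transition, at position 2p+k, so |v| = 2p+k and |vv| = 4p+2k ≠ 4p+k since k ≥ 1. So xy^2z ∉ L.
This contradicts the pumping lemma, so L is not regular.

a^{p+k} b^p a^p b^p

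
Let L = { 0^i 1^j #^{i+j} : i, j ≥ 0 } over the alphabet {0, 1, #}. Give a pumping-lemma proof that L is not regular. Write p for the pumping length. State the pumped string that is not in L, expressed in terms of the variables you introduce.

0^{p+k} 1^p #^{2p}

Toward a contradiction, assume L is regular with pumping length p.
Take w = 0^p 1^p #^{2p} ∈ L (with i=j=p, i+j=2p), |w| = 4p ≥ p.
By the pumping lemma, w = xyz with |xy| ≤ p and |y| > 0.
Because |xy| ≤ p and w begins with p copies of 0, we have y = 0^k with 1 ≤ k ≤ p.
Consider xy^2z = 0^{p+k} 1^p #^{2p}. Now the 0- and 1-counts sum to 2p+k, but the #-count is 2p ≠ 2p+k. So xy^2z ∉ L.
Contradiction. Therefore L is not regular.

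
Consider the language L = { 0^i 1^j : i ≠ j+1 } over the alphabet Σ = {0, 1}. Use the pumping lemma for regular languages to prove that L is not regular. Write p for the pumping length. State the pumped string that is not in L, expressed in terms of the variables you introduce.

0^{p+p!} 1^{p+p!-1}

Assume L is regular; let p be its pumping constant.
Choose w = 0^p 1^{p+p!-1}. Since p ≠ (p+p!-1)+1 = p+p!, w ∈ L; and |w| ≥ p.
The pumping lemma gives a decomposition w = xyz where |xy| ≤ p and y is nonempty.
Since the first p symbols of w are all 0's and |xy| ≤ p, y lies entirely in the leading 0-block: y = 0^k for some k with 1 ≤ k ≤ p.
Since 1 ≤ k ≤ p, k divides p!; set t = 1 + p!/k. Then xy^t z has p + (p!/k)·k = p + p! copies of 0. Now the 0-count is p+p! and (1-count)+1 = (p+p!-1)+1 = p+p!, so i ≠ j+1 fails. So xy^t z = 0^{p+p!} 1^{p+p!-1} ∉ L.
This contradicts the pumping lemma, so L is not regular.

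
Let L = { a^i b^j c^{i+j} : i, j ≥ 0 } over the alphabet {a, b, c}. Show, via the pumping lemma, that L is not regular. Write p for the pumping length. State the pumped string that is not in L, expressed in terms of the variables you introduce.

Suppose for contradiction that L is regular, and let p be the pumping length.
Take w = a^p b^p c^{2p} ∈ L (with i=j=p, i+j=2p), |w| = 4p ≥ p.
By the pumping lemma, w = xyz with |xy| ≤ p and |y| ≥ 1.
Because |xy| ≤ p and w begins with p copies of a, we have y = a^k with 1 ≤ k ≤ p.
Consider xy^2z = a^{p+k} b^p c^{2p}. Now the a- and b-counts sum to 2p+k, but the c-count is 2p ≠ 2p+k. So xy^2z ∉ L.
This is a contradiction; hence L is not regular.

a^{p+k} b^p c^{2p}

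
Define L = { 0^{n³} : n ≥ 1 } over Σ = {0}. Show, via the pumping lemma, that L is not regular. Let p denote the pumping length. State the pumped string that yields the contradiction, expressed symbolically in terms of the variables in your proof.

Assume L is regular. Let p be the pumping length given by the pumping lemma.
Take w = 0^{p³} ∈ L with |w| = p³ ≥ p.
By the pumping lemma, w = xyz with |xy| ≤ p and |y| ≥ 1.
Then y = 0^k for some k with 1 ≤ k ≤ p.
Pump with i = 2: xy^2z = 0^{p³+k}. Since 1 ≤ k ≤ p, p³ < p³+k ≤ p³+p < p³+3p²+3p+1 = (p+1)³, so p³+k is not a perfect cube. So xy^2z ∉ L.
This contradicts the pumping lemma, so L is not regular.

0^{p³+k}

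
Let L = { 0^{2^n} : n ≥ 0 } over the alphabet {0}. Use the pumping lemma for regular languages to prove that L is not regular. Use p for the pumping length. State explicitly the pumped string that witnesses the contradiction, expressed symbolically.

Assume L is regular; let p be its pumping constant.
Take w = 0^{2^p} ∈ L with |w| = 2^p ≥ p.
The pumping lemma gives a decomposition w = xyz where |xy| ≤ p and |y| ≥ 1.
Then y = 0^k for some k with 1 ≤ k ≤ p.
Pump with i = 2: xy^2z = 0^{2^p+k}. Since 1 ≤ k ≤ p < 2^p, we have 2^p < 2^p+k < 2^{p+1}, so 2^p+k is not a power of 2. So xy^2z ∉ L.
This is a contradiction; hence L is not regular.

0^{2^p+k}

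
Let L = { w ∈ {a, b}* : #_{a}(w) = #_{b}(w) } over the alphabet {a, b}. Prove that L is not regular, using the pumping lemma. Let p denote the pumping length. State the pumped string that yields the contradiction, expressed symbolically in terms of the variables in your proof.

Assume L is regular; let p be its pumping constant.
Choose w = a^p b^p ∈ L with |w| = 2p ≥ p.
Write w = xyz as guaranteed by the lemma, with |xy| ≤ p and y is nonempty.
Since the first p symbols of w are all a's and |xy| ≤ p, y lies entirely in the leading a-block: y = a^k for some k with 1 ≤ k ≤ p.
Pump with i = 2: xy^2z = a^{p+k} b^p has p+k occurrences of a but only p of b. Since k ≥ 1 the counts differ, so xy^2z ∉ L.
Contradiction. Therefore L is not regular.

a^{p+k} b^p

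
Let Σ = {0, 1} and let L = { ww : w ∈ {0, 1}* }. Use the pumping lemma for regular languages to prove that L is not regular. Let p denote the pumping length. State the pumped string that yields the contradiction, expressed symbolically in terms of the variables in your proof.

Assume L is regular. Let p be the pumping length given by the pumping lemma.
Take w = 0^p 1^p 0^p 1^p = uu where u = 0^p1^p; then w ∈ L and |w| = 4p ≥ p.
Write w = xyz as guaranteed by the lemma, with |xy| ≤ p and |y| > 0.
Because |xy| ≤ p and w begins with p copies of 0, we have y = 0^k with 1 ≤ k ≤ p.
Pump with i = 2: xy^2z = 0^{p+k} 1^p 0^p 1^p, of length 4p+k. Suppose this equals vv. The string starts with 0 and ends with 1, so v does too; thus the boundary between the two copies of v is a 1→0 transition. There is exactly one such transition, at position 2p+k, so |v| = 2p+k and |vv| = 4p+2k ≠ 4p+k since k ≥ 1. So xy^2z ∉ L.
This is a contradiction; hence L is not regular.

0^{p+k} 1^p 0^p 1^p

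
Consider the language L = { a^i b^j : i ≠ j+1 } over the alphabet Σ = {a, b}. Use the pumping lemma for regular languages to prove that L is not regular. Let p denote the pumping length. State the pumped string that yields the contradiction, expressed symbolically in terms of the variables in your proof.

a^{p+p!} b^{p+p!-1}

Assume L is regular; let p be its pumping constant.
Choose w = a^p b^{p+p!-1}. Since p ≠ (p+p!-1)+1 = p+p!, w ∈ L; and |w| ≥ p.
Write w = xyz as guaranteed by the lemma, with |xy| ≤ p and |y| ≥ 1.
The first p characters of w are a's, so xy (and hence y) consists only of a's. Write y = a^k, 1 ≤ k ≤ p.
Since 1 ≤ k ≤ p, k divides p!; set t = 1 + p!/k. Then xy^t z has p + (p!/k)·k = p + p! copies of a. Now the a-count is p+p! and (b-count)+1 = (p+p!-1)+1 = p+p!, so i ≠ j+1 fails. So xy^t z = a^{p+p!} b^{p+p!-1} ∉ L.
Contradiction. Therefore L is not regular.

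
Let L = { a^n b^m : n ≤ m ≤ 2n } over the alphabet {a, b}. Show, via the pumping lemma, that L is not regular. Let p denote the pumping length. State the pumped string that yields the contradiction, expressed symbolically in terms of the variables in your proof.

a^{p+k} b^p

Assume L is regular. Let p be the pumping length given by the pumping lemma.
Take w = a^p b^p ∈ L (since p ≤ p ≤ 2p), with |w| = 2p ≥ p.
The pumping lemma gives a decomposition w = xyz where |xy| ≤ p and |y| > 0.
Because |xy| ≤ p and w begins with p copies of a, we have y = a^k with 1 ≤ k ≤ p.
Pump with i = 2: xy^2z = a^{p+k} b^p. Now n = p+k > p = m, so the condition n ≤ m fails. Thus xy^2z ∉ L.
This contradicts the pumping lemma, so L is not regular.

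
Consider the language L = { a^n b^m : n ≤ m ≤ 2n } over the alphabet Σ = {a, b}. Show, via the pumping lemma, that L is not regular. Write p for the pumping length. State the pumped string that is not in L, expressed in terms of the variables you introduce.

a^{p+k} b^p

Toward a contradiction, assume L is regular with pumping length p.
Take w = a^p b^p ∈ L (since p ≤ p ≤ 2p), with |w| = 2p ≥ p.
By the pumping lemma, w = xyz with |xy| ≤ p and |y| > 0.
Because |xy| ≤ p and w begins with p copies of a, we have y = a^k with 1 ≤ k ≤ p.
Pump with i = 2: xy^2z = a^{p+k} b^p. Now n = p+k > p = m, so the condition n ≤ m fails. Thus xy^2z ∉ L.
This is a contradiction; hence L is not regular.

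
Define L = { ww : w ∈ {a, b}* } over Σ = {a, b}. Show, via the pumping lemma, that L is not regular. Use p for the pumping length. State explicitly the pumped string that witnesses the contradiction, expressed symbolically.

a^{p+k} b^p a^p b^p

Suppose for contradiction that L is regular, and let p be the pumping length.
Take w = a^p b^p a^p b^p = uu where u = a^pb^p; then w ∈ L and |w| = 4p ≥ p.
By the pumping lemma, w = xyz with |xy| ≤ p and |y| > 0.
Since the first p symbols of w are all a's and |xy| ≤ p, y lies entirely in the leading a-block: y = a^k for some k with 1 ≤ k ≤ p.
Pump with i = 2: xy^2z = a^{p+k} b^p a^p b^p, of length 4p+k. Suppose this equals vv. The string starts with a and ends with b, so v does too; thus the boundary between the two copies of v is a b→a transition. There is exactly one such transition, at position 2p+k, so |v| = 2p+k and |vv| = 4p+2k ≠ 4p+k since k ≥ 1. So xy^2z ∉ L.
This is a contradiction; hence L is not regular.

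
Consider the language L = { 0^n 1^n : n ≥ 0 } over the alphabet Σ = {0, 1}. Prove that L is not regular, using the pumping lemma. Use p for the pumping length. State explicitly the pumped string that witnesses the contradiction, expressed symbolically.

Assume L is regular; let p be its pumping constant.
Choose w = 0^p 1^p, which is in L with |w| = 2p ≥ p.
Write w = xyz as guaranteed by the lemma, with |xy| ≤ p and |y| ≥ 1.
The first p characters of w are 0's, so xy (and hence y) consists only of 0's. Write y = 0^k, 1 ≤ k ≤ p.
Pump with i = 2: xy^2z = 0^{p+k} 1^p. For this to lie in L we would need p = p+k, which forces k = 0. But k ≥ 1, so xy^2z ∉ L.
This contradicts the pumping lemma, so L is not regular.

0^{p+k} 1^p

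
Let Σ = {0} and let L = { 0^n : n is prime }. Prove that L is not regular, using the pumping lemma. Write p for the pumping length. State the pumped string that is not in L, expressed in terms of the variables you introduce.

Assume L is regular; let p be its pumping constant.
Let q be a prime with q ≥ p+2 (infinitely many primes exist), and take w = 0^q ∈ L with |w| = q ≥ p.
The pumping lemma gives a decomposition w = xyz where |xy| ≤ p and y is nonempty.
Then y = 0^k for some k with 1 ≤ k ≤ p.
Since 1 ≤ k ≤ p, |xz| = q-k. Pump with i = q+1: |xy^{q+1}z| = (q-k)+(q+1)k = q+qk = q(1+k), which is composite (both factors ≥ 2). So xy^{q+1}z = 0^{q(1+k)} ∉ L.
Contradiction. Therefore L is not regular.

0^{q(1+k)}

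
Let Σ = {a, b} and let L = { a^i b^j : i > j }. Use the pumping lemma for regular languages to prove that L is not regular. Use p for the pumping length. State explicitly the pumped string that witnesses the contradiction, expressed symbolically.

Assume L is regular. Let p be the pumping length given by the pumping lemma.
Choose w = a^{p+1} b^p ∈ L, with |w| = 2p+1 ≥ p.
By the pumping lemma, w = xyz with |xy| ≤ p and |y| ≥ 1.
Because |xy| ≤ p and w begins with p copies of a, we have y = a^k with 1 ≤ k ≤ p.
Consider xy^0z = xz = a^{p+1-k} b^p. Since k ≥ 1, the a-count p+1-k is at most p, so i > j fails; thus xz ∉ L.
This is a contradiction; hence L is not regular.

a^{p+1-k} b^p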